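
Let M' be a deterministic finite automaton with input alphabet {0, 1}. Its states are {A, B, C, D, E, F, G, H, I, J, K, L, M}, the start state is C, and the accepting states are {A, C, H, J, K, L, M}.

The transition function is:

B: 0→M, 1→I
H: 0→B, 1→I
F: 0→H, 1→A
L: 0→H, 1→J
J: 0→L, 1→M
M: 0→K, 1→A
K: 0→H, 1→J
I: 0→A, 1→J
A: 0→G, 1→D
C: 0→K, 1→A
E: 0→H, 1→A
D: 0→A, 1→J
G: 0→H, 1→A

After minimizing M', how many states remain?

8

Reachable states from the start: {A,B,C,D,G,H,I,J,K,L,M}. Unreachable: {E,F} — drop them.
P0 = {A,C,H,J,K,L,M} | {B,D,G,I}.
On input 0, block {A,C,H,J,K,L,M} splits into {C,J,K,L,M} and {A,H}.
On input 0, block {C,J,K,L,M} splits into {C,J,M} and {K,L}.
On input 1, block {C,J,M} splits into {C,M} and {J}.
On input 0, block {B,D,G,I} splits into {D,G,I} and {B}.
On input 1, block {D,G,I} splits into {D,I} and {G}.
Refine {A,H} on symbol 0: members go to different blocks, giving {A} and {H}.
The partition is now stable with 8 blocks: {C,M} | {D,I} | {A} | {K,L} | {J} | {B} | {G} | {H}.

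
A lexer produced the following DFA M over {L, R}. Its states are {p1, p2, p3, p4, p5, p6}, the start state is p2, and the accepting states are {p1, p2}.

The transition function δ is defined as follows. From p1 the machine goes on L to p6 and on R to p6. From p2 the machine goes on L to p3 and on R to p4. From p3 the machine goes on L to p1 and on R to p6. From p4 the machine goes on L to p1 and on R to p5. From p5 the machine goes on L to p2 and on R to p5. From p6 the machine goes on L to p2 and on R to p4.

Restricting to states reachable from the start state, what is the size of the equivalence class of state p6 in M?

Every state is reachable, so we keep all 6.
Initial partition by acceptance: {p1,p2} | {p3,p4,p5,p6}.
No further refinement is possible. Final partition (2 blocks): {p1,p2} | {p3,p4,p5,p6}.
The equivalence class containing p6 is {p3,p4,p5,p6}, of size 4.

4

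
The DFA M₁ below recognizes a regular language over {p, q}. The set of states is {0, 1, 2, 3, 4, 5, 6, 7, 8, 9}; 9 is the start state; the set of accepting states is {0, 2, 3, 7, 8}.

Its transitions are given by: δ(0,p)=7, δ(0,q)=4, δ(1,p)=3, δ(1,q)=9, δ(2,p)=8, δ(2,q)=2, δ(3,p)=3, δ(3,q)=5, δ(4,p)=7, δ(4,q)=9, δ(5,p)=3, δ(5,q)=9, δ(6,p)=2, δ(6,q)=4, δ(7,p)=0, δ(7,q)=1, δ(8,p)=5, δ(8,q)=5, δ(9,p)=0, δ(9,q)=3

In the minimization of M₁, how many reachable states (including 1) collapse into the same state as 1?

First remove the unreachable states {2,6,8}; 7 states remain.
Start with accepting vs non-accepting: {0,3,7} | {1,4,5,9}.
On input q, block {1,4,5,9} splits into {1,4,5} and {9}.
The partition is now stable with 3 blocks: {0,3,7} | {1,4,5} | {9}.
State 1 belongs to the block {1,4,5}, which has 3 states.

3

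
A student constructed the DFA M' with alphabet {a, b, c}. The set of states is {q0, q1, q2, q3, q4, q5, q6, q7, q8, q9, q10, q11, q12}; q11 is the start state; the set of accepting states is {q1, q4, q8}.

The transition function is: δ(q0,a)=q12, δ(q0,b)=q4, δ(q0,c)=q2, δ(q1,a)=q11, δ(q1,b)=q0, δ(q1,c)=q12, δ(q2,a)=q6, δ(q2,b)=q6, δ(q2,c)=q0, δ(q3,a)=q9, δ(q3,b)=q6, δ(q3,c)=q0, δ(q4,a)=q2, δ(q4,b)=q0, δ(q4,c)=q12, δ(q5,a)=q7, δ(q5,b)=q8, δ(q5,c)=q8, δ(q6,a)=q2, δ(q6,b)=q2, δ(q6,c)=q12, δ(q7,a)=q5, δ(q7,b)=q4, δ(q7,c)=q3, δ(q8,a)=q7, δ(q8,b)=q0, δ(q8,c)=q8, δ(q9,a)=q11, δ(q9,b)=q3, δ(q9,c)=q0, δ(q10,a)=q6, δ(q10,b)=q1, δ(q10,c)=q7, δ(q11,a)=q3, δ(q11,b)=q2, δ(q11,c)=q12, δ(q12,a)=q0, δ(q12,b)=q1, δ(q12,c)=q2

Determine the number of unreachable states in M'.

4

Starting at q11 and following transitions, the reachable set is {q0, q1, q2, q3, q4, q6, q9, q11, q12}. That leaves q5, q7, q8, q10 unreachable — 4 in total.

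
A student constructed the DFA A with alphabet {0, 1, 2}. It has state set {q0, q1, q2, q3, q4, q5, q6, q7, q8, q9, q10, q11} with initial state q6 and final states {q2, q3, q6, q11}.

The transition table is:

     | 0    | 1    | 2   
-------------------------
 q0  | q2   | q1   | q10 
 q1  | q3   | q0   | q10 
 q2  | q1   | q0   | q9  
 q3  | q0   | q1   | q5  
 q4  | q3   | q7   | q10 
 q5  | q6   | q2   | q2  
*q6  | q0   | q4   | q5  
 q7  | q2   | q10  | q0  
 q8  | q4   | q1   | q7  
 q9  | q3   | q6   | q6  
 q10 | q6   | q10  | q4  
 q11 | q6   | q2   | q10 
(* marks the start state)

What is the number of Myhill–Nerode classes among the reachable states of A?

Reachable states from the start: {q0,q1,q2,q3,q4,q5,q6,q7,q9,q10}. Unreachable: {q8,q11} — drop them.
Initial partition by acceptance: {q2,q3,q6} | {q0,q1,q4,q5,q7,q9,q10}.
On input 1, block {q0,q1,q4,q5,q7,q9,q10} splits into {q0,q1,q4,q7,q10} and {q5,q9}.
The partition is now stable with 3 blocks: {q2,q3,q6} | {q0,q1,q4,q7,q10} | {q5,q9}.

3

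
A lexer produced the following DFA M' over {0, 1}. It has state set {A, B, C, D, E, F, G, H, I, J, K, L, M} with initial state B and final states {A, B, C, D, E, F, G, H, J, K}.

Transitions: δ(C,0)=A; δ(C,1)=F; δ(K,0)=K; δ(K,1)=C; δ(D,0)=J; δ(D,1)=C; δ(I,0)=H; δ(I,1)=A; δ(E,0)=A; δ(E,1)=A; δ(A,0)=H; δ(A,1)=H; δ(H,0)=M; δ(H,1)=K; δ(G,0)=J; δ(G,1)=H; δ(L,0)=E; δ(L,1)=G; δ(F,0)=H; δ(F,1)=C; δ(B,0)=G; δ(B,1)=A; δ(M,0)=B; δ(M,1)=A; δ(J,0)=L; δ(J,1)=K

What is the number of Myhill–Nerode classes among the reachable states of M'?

7

States {D,I} cannot be reached from the start state, so discard them.
Start with accepting vs non-accepting: {A,B,C,E,F,G,H,J,K} | {L,M}.
On input 0, block {A,B,C,E,F,G,H,J,K} splits into {A,B,C,E,F,G,K} and {H,J}.
Refine {A,B,C,E,F,G,K} on symbol 0: members go to different blocks, giving {B,C,E,K} and {A,F,G}.
Split {B,C,E,K} by δ(·,0) → {B,C,E} and {K}.
Split {A,F,G} by δ(·,1) → {A,G} and {F}.
Split {B,C,E} by δ(·,1) → {B,E} and {C}.
The partition is now stable with 7 blocks: {B,E} | {L,M} | {H,J} | {A,G} | {K} | {F} | {C}.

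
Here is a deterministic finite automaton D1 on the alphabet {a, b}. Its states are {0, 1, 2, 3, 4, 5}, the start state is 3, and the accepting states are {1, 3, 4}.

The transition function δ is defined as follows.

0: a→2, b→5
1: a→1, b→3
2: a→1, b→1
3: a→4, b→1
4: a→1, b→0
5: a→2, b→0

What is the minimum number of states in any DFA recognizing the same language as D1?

P0 = {1,3,4} | {0,2,5}.
Refine {1,3,4} on symbol b: members go to different blocks, giving {1,3} and {4}.
Split {1,3} by δ(·,a) → {1} and {3}.
On input a, block {0,2,5} splits into {0,5} and {2}.
No further refinement is possible. Final partition (5 blocks): {1} | {0,5} | {4} | {3} | {2}.

5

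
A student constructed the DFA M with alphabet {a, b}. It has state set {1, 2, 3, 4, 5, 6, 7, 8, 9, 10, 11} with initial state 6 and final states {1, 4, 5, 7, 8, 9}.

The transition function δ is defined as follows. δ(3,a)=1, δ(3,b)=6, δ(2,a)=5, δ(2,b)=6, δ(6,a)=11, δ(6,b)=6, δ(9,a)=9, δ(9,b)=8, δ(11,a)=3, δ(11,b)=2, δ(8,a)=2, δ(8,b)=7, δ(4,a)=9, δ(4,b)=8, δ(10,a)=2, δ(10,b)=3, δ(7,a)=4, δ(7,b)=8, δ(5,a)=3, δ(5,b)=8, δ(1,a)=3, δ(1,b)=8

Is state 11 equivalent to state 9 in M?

Reachable states from the start: {1,2,3,4,5,6,7,8,9,11}. Unreachable: {10} — drop them.
Initial partition by acceptance: {1,4,5,7,8,9} | {2,3,6,11}.
On input a, block {1,4,5,7,8,9} splits into {1,5,8} and {4,7,9}.
On input b, block {1,5,8} splits into {1,5} and {8}.
Split {2,3,6,11} by δ(·,a) → {2,3} and {6,11}.
Refine {6,11} on symbol a: members go to different blocks, giving {6} and {11}.
Stable partition: {1,5} | {2,3} | {4,7,9} | {8} | {6} | {11} — 6 equivalence classes.
11 and 9 end up in different blocks, so they are distinguishable. For instance, the string 'ε' is accepted from only 9.

No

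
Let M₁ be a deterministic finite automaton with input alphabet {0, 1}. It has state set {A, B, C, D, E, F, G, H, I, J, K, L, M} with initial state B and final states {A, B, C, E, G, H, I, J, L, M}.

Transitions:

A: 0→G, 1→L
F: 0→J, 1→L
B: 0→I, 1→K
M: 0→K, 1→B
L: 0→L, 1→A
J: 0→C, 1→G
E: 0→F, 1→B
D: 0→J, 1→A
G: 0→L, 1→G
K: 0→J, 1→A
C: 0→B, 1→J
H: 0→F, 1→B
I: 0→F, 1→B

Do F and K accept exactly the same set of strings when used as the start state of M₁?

First remove the unreachable states {D,E,H,M}; 9 states remain.
P0 = {A,B,C,G,I,J,L} | {F,K}.
Split {A,B,C,G,I,J,L} by δ(·,0) → {A,B,C,G,J,L} and {I}.
Split {A,B,C,G,J,L} by δ(·,0) → {A,C,G,J,L} and {B}.
Split {A,C,G,J,L} by δ(·,0) → {A,G,J,L} and {C}.
Split {A,G,J,L} by δ(·,0) → {A,G,L} and {J}.
The partition is now stable with 6 blocks: {A,G,L} | {F,K} | {I} | {B} | {C} | {J}.
F and K lie in the same block of the stable partition, so they are equivalent — no string distinguishes them.

Yes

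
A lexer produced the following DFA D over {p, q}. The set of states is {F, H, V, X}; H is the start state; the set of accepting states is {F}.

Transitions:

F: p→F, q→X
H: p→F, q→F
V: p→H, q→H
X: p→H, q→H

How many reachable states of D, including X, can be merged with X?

1

Reachable states from the start: {F,H,X}. Unreachable: {V} — drop them.
Initial partition by acceptance: {F} | {H,X}.
Refine {H,X} on symbol p: members go to different blocks, giving {H} and {X}.
Stable partition: {F} | {H} | {X} — 3 equivalence classes.
The equivalence class containing X is {X}, of size 1.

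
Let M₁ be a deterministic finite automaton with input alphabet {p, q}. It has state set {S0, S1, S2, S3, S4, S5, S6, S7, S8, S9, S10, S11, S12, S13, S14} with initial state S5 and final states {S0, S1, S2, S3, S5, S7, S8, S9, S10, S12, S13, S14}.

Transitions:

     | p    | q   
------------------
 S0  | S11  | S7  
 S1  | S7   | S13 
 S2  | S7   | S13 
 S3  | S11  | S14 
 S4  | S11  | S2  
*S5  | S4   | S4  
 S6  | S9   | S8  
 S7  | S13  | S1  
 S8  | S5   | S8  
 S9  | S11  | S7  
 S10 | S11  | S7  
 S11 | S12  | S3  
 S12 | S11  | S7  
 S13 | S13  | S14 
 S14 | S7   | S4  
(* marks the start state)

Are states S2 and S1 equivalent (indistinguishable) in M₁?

Yes

States {S0,S6,S8,S9,S10} cannot be reached from the start state, so discard them.
P0 = {S1,S2,S3,S5,S7,S12,S13,S14} | {S4,S11}.
Refine {S1,S2,S3,S5,S7,S12,S13,S14} on symbol p: members go to different blocks, giving {S1,S2,S7,S13,S14} and {S3,S5,S12}.
Refine {S1,S2,S7,S13,S14} on symbol q: members go to different blocks, giving {S1,S2,S7,S13} and {S14}.
Split {S1,S2,S7,S13} by δ(·,q) → {S1,S2,S7} and {S13}.
Refine {S1,S2,S7} on symbol p: members go to different blocks, giving {S1,S2} and {S7}.
Refine {S4,S11} on symbol p: members go to different blocks, giving {S4} and {S11}.
Refine {S3,S5,S12} on symbol p: members go to different blocks, giving {S3,S12} and {S5}.
On input q, block {S3,S12} splits into {S3} and {S12}.
No further refinement is possible. Final partition (9 blocks): {S1,S2} | {S4} | {S3} | {S14} | {S13} | {S7} | {S11} | {S5} | {S12}.
S2 and S1 lie in the same block of the stable partition, so they are equivalent — no string distinguishes them.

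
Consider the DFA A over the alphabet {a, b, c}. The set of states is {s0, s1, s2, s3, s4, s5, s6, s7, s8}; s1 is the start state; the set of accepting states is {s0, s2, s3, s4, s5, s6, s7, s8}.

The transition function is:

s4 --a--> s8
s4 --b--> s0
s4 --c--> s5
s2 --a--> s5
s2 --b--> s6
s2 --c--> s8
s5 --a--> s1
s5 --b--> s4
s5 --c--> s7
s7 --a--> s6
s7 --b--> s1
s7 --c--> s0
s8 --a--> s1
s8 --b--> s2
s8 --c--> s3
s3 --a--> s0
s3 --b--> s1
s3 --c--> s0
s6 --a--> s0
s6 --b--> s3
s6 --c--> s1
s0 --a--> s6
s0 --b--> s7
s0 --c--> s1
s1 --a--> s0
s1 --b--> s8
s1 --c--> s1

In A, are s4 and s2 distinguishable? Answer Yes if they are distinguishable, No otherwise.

Initial partition by acceptance: {s0,s2,s3,s4,s5,s6,s7,s8} | {s1}.
Split {s0,s2,s3,s4,s5,s6,s7,s8} by δ(·,a) → {s0,s2,s3,s4,s6,s7} and {s5,s8}.
Refine {s0,s2,s3,s4,s6,s7} on symbol a: members go to different blocks, giving {s0,s3,s6,s7} and {s2,s4}.
Refine {s0,s3,s6,s7} on symbol b: members go to different blocks, giving {s0,s6} and {s3,s7}.
Stable partition: {s0,s6} | {s1} | {s5,s8} | {s2,s4} | {s3,s7} — 5 equivalence classes.
s4 and s2 lie in the same block of the stable partition, so they are equivalent — no string distinguishes them.

No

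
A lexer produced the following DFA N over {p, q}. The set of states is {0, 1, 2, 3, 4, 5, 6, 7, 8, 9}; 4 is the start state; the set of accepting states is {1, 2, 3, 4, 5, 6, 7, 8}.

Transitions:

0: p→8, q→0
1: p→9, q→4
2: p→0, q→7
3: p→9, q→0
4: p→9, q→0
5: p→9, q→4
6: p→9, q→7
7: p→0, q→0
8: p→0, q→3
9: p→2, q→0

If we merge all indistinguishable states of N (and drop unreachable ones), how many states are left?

Reachable states from the start: {0,2,3,4,7,8,9}. Unreachable: {1,5,6} — drop them.
P0 = {2,3,4,7,8} | {0,9}.
Refine {2,3,4,7,8} on symbol q: members go to different blocks, giving {3,4,7} and {2,8}.
Stable partition: {3,4,7} | {0,9} | {2,8} — 3 equivalence classes.

3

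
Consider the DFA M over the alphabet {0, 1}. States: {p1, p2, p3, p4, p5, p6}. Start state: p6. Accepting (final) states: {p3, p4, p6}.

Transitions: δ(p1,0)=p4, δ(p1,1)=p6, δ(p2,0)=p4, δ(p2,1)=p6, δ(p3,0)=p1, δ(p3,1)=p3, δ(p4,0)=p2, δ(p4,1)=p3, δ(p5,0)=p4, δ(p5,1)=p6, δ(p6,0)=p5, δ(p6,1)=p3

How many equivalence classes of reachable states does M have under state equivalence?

2

Every state is reachable, so we keep all 6.
Start with accepting vs non-accepting: {p3,p4,p6} | {p1,p2,p5}.
The partition is now stable with 2 blocks: {p3,p4,p6} | {p1,p2,p5}.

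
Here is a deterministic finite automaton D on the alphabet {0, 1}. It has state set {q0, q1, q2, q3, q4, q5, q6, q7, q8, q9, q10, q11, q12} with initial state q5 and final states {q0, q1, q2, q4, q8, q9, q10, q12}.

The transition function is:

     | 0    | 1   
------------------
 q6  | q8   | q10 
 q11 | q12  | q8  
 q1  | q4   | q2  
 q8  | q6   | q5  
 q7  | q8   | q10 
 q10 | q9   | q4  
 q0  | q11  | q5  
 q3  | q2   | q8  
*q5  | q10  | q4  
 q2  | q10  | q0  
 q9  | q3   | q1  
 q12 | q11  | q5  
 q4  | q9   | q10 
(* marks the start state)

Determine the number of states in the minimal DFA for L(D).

10

States {q7} cannot be reached from the start state, so discard them.
Start with accepting vs non-accepting: {q0,q1,q2,q4,q8,q9,q10,q12} | {q3,q5,q6,q11}.
On input 0, block {q0,q1,q2,q4,q8,q9,q10,q12} splits into {q0,q8,q9,q12} and {q1,q2,q4,q10}.
On input 1, block {q0,q8,q9,q12} splits into {q0,q8,q12} and {q9}.
Refine {q3,q5,q6,q11} on symbol 0: members go to different blocks, giving {q3,q5} and {q6,q11}.
On input 1, block {q3,q5} splits into {q3} and {q5}.
On input 0, block {q1,q2,q4,q10} splits into {q1,q2} and {q4,q10}.
Split {q1,q2} by δ(·,1) → {q1} and {q2}.
On input 1, block {q6,q11} splits into {q6} and {q11}.
On input 0, block {q0,q8,q12} splits into {q0,q12} and {q8}.
The partition is now stable with 10 blocks: {q0,q12} | {q3} | {q1} | {q9} | {q6} | {q5} | {q4,q10} | {q2} | {q11} | {q8}.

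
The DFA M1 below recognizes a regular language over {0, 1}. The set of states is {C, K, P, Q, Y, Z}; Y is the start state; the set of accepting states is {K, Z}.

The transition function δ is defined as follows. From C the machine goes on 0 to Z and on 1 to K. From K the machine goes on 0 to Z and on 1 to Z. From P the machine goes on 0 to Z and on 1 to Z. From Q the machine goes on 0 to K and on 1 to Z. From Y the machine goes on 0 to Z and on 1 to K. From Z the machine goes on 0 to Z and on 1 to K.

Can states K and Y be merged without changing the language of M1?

First remove the unreachable states {C,P,Q}; 3 states remain.
P0 = {K,Z} | {Y}.
The partition is now stable with 2 blocks: {K,Z} | {Y}.
K and Y end up in different blocks, so they are distinguishable. For instance, the string 'ε' is accepted from only K.

No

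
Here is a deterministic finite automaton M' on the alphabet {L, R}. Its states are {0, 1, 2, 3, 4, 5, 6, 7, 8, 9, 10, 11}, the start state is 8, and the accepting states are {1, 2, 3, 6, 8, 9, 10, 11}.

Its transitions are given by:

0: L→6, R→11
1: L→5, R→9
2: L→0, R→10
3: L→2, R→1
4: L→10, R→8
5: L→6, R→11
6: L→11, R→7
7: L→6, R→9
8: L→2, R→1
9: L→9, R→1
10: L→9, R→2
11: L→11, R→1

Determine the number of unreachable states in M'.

2

Starting at 8 and following transitions, the reachable set is {0, 1, 2, 5, 6, 7, 8, 9, 10, 11}. That leaves 3, 4 unreachable — 2 in total.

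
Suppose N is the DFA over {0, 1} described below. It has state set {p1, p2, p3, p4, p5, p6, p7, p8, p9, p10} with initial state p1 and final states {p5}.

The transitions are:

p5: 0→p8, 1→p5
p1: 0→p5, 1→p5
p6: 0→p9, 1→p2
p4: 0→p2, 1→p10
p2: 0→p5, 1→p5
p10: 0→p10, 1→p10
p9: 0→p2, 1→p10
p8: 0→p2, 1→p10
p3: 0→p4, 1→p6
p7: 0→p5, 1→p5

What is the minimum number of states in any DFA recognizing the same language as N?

Reachable states from the start: {p1,p2,p5,p8,p10}. Unreachable: {p3,p4,p6,p7,p9} — drop them.
P0 = {p5} | {p1,p2,p8,p10}.
On input 0, block {p1,p2,p8,p10} splits into {p1,p2} and {p8,p10}.
On input 0, block {p8,p10} splits into {p8} and {p10}.
Stable partition: {p5} | {p1,p2} | {p8} | {p10} — 4 equivalence classes.

4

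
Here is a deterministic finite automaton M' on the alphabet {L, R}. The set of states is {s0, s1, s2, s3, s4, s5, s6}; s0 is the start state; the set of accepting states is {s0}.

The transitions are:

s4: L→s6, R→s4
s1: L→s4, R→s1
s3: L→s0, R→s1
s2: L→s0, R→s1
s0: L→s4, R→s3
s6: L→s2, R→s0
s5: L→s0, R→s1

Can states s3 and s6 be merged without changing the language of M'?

Reachable states from the start: {s0,s1,s2,s3,s4,s6}. Unreachable: {s5} — drop them.
P0 = {s0} | {s1,s2,s3,s4,s6}.
Split {s1,s2,s3,s4,s6} by δ(·,L) → {s1,s4,s6} and {s2,s3}.
Refine {s1,s4,s6} on symbol L: members go to different blocks, giving {s1,s4} and {s6}.
On input L, block {s1,s4} splits into {s1} and {s4}.
Stable partition: {s0} | {s1} | {s2,s3} | {s6} | {s4} — 5 equivalence classes.
s3 and s6 end up in different blocks, so they are distinguishable. For instance, the string 'L' is accepted from only s3.

No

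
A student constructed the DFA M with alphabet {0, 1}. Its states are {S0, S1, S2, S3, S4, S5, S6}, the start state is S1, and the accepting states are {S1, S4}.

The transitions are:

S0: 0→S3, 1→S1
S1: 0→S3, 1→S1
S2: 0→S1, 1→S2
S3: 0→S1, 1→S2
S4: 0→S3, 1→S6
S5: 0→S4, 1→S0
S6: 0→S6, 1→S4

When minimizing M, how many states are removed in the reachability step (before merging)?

BFS from S1 reaches {S1, S2, S3}; the 4 state(s) S0, S4, S5, S6 are never visited.

4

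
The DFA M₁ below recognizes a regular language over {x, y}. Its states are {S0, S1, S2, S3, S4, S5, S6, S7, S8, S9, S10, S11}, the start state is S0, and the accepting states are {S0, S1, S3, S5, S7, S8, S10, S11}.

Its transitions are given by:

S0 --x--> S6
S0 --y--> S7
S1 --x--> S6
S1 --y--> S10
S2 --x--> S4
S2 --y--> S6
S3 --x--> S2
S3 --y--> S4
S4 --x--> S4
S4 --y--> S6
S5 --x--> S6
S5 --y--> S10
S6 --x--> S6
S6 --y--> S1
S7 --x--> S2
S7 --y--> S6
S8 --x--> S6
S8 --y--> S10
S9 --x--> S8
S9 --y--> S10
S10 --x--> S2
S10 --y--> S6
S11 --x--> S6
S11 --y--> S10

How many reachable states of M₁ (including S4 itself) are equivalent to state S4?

2

First remove the unreachable states {S3,S5,S8,S9,S11}; 7 states remain.
Initial partition by acceptance: {S0,S1,S7,S10} | {S2,S4,S6}.
On input y, block {S0,S1,S7,S10} splits into {S0,S1} and {S7,S10}.
Split {S2,S4,S6} by δ(·,y) → {S2,S4} and {S6}.
Stable partition: {S0,S1} | {S2,S4} | {S7,S10} | {S6} — 4 equivalence classes.
State S4 belongs to the block {S2,S4}, which has 2 states.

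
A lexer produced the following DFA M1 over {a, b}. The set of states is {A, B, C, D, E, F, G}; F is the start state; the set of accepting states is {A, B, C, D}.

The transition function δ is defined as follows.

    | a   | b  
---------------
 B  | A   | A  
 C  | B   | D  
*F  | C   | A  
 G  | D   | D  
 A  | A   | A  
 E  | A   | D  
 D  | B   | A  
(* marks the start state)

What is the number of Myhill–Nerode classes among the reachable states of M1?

2

States {E,G} cannot be reached from the start state, so discard them.
P0 = {A,B,C,D} | {F}.
No further refinement is possible. Final partition (2 blocks): {A,B,C,D} | {F}.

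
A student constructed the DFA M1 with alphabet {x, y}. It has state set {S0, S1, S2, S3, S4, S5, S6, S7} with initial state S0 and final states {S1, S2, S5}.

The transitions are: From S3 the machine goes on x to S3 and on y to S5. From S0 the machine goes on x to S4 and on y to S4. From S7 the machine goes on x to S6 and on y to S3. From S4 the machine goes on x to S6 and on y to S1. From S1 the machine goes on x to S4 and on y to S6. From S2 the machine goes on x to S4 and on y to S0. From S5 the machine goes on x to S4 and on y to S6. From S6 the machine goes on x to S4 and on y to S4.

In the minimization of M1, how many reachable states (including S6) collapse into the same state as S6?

2

First remove the unreachable states {S2,S3,S5,S7}; 4 states remain.
Initial partition by acceptance: {S1} | {S0,S4,S6}.
On input y, block {S0,S4,S6} splits into {S0,S6} and {S4}.
No further refinement is possible. Final partition (3 blocks): {S1} | {S0,S6} | {S4}.
State S6 belongs to the block {S0,S6}, which has 2 states.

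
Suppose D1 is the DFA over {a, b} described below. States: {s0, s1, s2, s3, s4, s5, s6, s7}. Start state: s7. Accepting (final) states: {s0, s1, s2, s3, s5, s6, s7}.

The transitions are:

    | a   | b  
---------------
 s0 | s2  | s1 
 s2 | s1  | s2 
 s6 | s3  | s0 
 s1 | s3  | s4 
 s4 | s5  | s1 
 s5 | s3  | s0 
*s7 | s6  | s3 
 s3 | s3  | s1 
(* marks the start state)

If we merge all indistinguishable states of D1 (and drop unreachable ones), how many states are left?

7

Every state is reachable, so we keep all 8.
P0 = {s0,s1,s2,s3,s5,s6,s7} | {s4}.
Split {s0,s1,s2,s3,s5,s6,s7} by δ(·,b) → {s0,s2,s3,s5,s6,s7} and {s1}.
Refine {s0,s2,s3,s5,s6,s7} on symbol a: members go to different blocks, giving {s0,s3,s5,s6,s7} and {s2}.
On input a, block {s0,s3,s5,s6,s7} splits into {s3,s5,s6,s7} and {s0}.
Split {s3,s5,s6,s7} by δ(·,b) → {s5,s6} and {s3} and {s7}.
The partition is now stable with 7 blocks: {s5,s6} | {s4} | {s1} | {s2} | {s0} | {s3} | {s7}.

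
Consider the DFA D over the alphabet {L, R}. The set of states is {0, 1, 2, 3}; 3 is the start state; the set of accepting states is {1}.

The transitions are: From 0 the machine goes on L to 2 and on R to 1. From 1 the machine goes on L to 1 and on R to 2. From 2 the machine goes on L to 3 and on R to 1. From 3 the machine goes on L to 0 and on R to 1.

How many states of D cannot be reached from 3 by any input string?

Exploring from 3, all states are eventually visited, so none are unreachable.

0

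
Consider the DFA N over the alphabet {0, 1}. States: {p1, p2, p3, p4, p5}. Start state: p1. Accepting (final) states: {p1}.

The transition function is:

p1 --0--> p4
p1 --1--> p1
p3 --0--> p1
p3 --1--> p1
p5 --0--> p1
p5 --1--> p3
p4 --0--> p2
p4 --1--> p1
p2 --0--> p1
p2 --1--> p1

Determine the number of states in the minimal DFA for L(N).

States {p3,p5} cannot be reached from the start state, so discard them.
P0 = {p1} | {p2,p4}.
Split {p2,p4} by δ(·,0) → {p2} and {p4}.
Stable partition: {p1} | {p2} | {p4} — 3 equivalence classes.

3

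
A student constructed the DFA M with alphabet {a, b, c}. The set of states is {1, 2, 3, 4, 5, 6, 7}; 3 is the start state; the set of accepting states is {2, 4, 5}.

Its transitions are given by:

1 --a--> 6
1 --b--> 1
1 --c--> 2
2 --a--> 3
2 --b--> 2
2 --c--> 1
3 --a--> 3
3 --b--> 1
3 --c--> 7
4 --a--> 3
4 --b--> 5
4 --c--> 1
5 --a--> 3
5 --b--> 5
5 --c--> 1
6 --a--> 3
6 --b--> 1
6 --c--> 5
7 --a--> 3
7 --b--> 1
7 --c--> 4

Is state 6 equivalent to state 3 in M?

No

Every state is reachable, so we keep all 7.
Initial partition by acceptance: {2,4,5} | {1,3,6,7}.
On input c, block {1,3,6,7} splits into {1,6,7} and {3}.
Split {1,6,7} by δ(·,a) → {6,7} and {1}.
No further refinement is possible. Final partition (4 blocks): {2,4,5} | {6,7} | {3} | {1}.
6 and 3 end up in different blocks, so they are distinguishable. For instance, the string 'c' is accepted from only 6.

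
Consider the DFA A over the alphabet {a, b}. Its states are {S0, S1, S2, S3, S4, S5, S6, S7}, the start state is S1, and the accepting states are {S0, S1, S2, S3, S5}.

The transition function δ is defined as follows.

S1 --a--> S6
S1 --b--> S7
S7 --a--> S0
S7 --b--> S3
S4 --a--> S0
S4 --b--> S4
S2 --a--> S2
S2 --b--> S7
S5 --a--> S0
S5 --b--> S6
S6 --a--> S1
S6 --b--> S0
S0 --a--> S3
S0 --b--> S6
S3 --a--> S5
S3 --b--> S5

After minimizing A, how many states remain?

Reachable states from the start: {S0,S1,S3,S5,S6,S7}. Unreachable: {S2,S4} — drop them.
Start with accepting vs non-accepting: {S0,S1,S3,S5} | {S6,S7}.
On input a, block {S0,S1,S3,S5} splits into {S0,S3,S5} and {S1}.
On input b, block {S0,S3,S5} splits into {S0,S5} and {S3}.
Split {S0,S5} by δ(·,a) → {S0} and {S5}.
Split {S6,S7} by δ(·,a) → {S6} and {S7}.
The partition is now stable with 6 blocks: {S0} | {S6} | {S1} | {S3} | {S5} | {S7}.

6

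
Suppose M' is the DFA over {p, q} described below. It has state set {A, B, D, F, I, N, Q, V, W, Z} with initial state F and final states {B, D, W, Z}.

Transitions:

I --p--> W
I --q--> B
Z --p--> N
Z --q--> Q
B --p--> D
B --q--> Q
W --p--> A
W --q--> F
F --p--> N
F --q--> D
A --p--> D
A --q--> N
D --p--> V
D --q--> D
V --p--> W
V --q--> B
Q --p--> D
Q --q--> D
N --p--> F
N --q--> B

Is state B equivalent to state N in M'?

Reachable states from the start: {A,B,D,F,N,Q,V,W}. Unreachable: {I,Z} — drop them.
P0 = {B,D,W} | {A,F,N,Q,V}.
Refine {B,D,W} on symbol p: members go to different blocks, giving {D,W} and {B}.
On input q, block {D,W} splits into {D} and {W}.
Split {A,F,N,Q,V} by δ(·,p) → {A,Q} and {F,N} and {V}.
Refine {A,Q} on symbol q: members go to different blocks, giving {Q} and {A}.
Split {F,N} by δ(·,q) → {F} and {N}.
Stable partition: {D} | {Q} | {B} | {W} | {F} | {V} | {A} | {N} — 8 equivalence classes.
B and N end up in different blocks, so they are distinguishable. For instance, the string 'ε' is accepted from only B.

No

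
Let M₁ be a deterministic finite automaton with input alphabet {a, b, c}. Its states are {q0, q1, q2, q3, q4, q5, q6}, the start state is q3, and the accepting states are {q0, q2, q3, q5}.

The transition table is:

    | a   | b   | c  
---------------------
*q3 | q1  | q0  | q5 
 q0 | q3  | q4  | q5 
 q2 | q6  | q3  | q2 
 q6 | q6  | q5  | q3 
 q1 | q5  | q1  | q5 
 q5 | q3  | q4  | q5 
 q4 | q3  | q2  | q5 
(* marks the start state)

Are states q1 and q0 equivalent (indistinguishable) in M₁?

Start with accepting vs non-accepting: {q0,q2,q3,q5} | {q1,q4,q6}.
Split {q0,q2,q3,q5} by δ(·,a) → {q0,q5} and {q2,q3}.
Split {q1,q4,q6} by δ(·,a) → {q1} and {q4} and {q6}.
Refine {q2,q3} on symbol a: members go to different blocks, giving {q2} and {q3}.
No further refinement is possible. Final partition (6 blocks): {q0,q5} | {q1} | {q2} | {q4} | {q6} | {q3}.
q1 and q0 end up in different blocks, so they are distinguishable. For instance, the string 'ε' is accepted from only q0.

No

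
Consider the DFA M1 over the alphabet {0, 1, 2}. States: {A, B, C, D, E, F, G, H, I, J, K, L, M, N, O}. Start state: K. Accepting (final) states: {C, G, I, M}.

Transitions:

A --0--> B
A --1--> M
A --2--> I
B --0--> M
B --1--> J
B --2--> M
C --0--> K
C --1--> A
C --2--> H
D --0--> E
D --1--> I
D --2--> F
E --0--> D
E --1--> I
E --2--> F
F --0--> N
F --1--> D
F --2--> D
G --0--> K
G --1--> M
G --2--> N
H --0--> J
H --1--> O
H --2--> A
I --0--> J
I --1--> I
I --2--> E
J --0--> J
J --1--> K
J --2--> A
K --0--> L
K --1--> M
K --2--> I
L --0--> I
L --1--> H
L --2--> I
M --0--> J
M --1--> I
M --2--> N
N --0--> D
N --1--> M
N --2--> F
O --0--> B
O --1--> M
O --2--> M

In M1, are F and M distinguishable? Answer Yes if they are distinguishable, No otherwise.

Reachable states from the start: {A,B,D,E,F,H,I,J,K,L,M,N,O}. Unreachable: {C,G} — drop them.
P0 = {I,M} | {A,B,D,E,F,H,J,K,L,N,O}.
Split {A,B,D,E,F,H,J,K,L,N,O} by δ(·,0) → {A,D,E,F,H,J,K,N,O} and {B,L}.
Split {A,D,E,F,H,J,K,N,O} by δ(·,0) → {D,E,F,H,J,N} and {A,K,O}.
Refine {D,E,F,H,J,N} on symbol 1: members go to different blocks, giving {D,E,N} and {H,J} and {F}.
Stable partition: {I,M} | {D,E,N} | {B,L} | {A,K,O} | {H,J} | {F} — 6 equivalence classes.
F and M end up in different blocks, so they are distinguishable. For instance, the string 'ε' is accepted from only M.

Yes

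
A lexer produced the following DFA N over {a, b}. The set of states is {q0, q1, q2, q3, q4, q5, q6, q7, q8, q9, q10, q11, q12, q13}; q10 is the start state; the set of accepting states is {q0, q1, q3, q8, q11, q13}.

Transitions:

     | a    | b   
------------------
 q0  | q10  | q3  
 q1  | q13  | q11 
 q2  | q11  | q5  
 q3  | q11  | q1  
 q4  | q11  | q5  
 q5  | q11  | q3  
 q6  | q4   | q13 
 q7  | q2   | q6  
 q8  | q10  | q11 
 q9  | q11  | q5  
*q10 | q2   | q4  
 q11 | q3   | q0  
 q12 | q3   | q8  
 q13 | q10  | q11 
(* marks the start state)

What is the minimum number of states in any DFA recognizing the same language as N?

8

Reachable states from the start: {q0,q1,q2,q3,q4,q5,q10,q11,q13}. Unreachable: {q6,q7,q8,q9,q12} — drop them.
Initial partition by acceptance: {q0,q1,q3,q11,q13} | {q2,q4,q5,q10}.
Split {q0,q1,q3,q11,q13} by δ(·,a) → {q1,q3,q11} and {q0,q13}.
Refine {q1,q3,q11} on symbol a: members go to different blocks, giving {q3,q11} and {q1}.
On input b, block {q3,q11} splits into {q3} and {q11}.
On input a, block {q2,q4,q5,q10} splits into {q2,q4,q5} and {q10}.
Refine {q2,q4,q5} on symbol b: members go to different blocks, giving {q2,q4} and {q5}.
On input b, block {q0,q13} splits into {q0} and {q13}.
No further refinement is possible. Final partition (8 blocks): {q3} | {q2,q4} | {q0} | {q1} | {q11} | {q10} | {q5} | {q13}.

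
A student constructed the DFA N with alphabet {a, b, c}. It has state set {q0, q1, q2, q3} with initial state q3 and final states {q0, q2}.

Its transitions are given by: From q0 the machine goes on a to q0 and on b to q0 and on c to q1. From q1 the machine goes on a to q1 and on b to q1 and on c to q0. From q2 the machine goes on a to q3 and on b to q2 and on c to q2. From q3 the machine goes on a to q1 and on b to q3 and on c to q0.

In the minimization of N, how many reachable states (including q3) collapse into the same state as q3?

2

Reachable states from the start: {q0,q1,q3}. Unreachable: {q2} — drop them.
Start with accepting vs non-accepting: {q0} | {q1,q3}.
The partition is now stable with 2 blocks: {q0} | {q1,q3}.
State q3 belongs to the block {q1,q3}, which has 2 states.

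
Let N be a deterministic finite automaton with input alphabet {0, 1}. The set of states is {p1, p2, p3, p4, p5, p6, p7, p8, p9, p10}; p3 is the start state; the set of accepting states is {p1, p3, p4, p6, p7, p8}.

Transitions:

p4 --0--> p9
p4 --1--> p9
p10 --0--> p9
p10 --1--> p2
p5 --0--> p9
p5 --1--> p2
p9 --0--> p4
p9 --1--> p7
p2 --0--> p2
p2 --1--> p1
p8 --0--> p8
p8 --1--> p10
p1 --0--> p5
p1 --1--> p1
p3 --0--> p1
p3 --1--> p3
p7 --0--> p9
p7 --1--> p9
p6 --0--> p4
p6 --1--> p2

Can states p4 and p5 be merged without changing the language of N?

No

First remove the unreachable states {p6,p8,p10}; 7 states remain.
Start with accepting vs non-accepting: {p1,p3,p4,p7} | {p2,p5,p9}.
Refine {p1,p3,p4,p7} on symbol 0: members go to different blocks, giving {p1,p4,p7} and {p3}.
Refine {p1,p4,p7} on symbol 1: members go to different blocks, giving {p4,p7} and {p1}.
Split {p2,p5,p9} by δ(·,0) → {p2,p5} and {p9}.
Refine {p2,p5} on symbol 0: members go to different blocks, giving {p2} and {p5}.
The partition is now stable with 6 blocks: {p4,p7} | {p2} | {p3} | {p1} | {p9} | {p5}.
p4 and p5 end up in different blocks, so they are distinguishable. For instance, the string 'ε' is accepted from only p4.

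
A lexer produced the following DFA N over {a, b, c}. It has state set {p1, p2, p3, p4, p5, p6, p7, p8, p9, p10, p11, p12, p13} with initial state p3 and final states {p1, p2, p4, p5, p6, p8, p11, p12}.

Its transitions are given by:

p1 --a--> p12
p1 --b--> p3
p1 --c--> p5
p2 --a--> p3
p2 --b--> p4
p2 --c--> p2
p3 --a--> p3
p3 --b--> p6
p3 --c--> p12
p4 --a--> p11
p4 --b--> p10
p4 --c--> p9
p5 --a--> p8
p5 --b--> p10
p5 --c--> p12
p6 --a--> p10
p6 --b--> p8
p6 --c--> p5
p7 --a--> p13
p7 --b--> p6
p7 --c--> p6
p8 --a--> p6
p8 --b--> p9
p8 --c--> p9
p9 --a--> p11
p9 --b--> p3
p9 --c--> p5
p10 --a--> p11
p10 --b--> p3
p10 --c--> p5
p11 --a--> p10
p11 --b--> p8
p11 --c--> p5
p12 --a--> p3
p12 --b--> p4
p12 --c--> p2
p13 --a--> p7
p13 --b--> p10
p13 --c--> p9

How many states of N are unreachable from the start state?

BFS from p3 reaches {p2, p3, p4, p5, p6, p8, p9, p10, p11, p12}; the 3 state(s) p1, p7, p13 are never visited.

3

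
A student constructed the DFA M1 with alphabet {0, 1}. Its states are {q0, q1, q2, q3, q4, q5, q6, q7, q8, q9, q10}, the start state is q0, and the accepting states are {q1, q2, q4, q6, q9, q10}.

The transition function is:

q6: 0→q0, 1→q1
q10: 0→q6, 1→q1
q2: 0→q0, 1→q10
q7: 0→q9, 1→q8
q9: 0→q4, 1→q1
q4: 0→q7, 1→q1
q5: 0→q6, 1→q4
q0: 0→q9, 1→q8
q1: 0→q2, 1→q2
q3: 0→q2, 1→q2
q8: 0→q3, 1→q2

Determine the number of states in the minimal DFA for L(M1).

7

Reachable states from the start: {q0,q1,q2,q3,q4,q6,q7,q8,q9,q10}. Unreachable: {q5} — drop them.
P0 = {q1,q2,q4,q6,q9,q10} | {q0,q3,q7,q8}.
Refine {q1,q2,q4,q6,q9,q10} on symbol 0: members go to different blocks, giving {q1,q9,q10} and {q2,q4,q6}.
Refine {q1,q9,q10} on symbol 1: members go to different blocks, giving {q9,q10} and {q1}.
On input 0, block {q0,q3,q7,q8} splits into {q0,q7} and {q3} and {q8}.
On input 1, block {q2,q4,q6} splits into {q4,q6} and {q2}.
No further refinement is possible. Final partition (7 blocks): {q9,q10} | {q0,q7} | {q4,q6} | {q1} | {q3} | {q8} | {q2}.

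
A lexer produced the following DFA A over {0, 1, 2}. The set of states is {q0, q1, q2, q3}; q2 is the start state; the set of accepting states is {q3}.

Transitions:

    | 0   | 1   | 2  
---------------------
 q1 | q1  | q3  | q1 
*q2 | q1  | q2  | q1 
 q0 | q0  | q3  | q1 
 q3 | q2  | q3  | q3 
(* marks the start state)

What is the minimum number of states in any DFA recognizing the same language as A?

3

States {q0} cannot be reached from the start state, so discard them.
P0 = {q3} | {q1,q2}.
Refine {q1,q2} on symbol 1: members go to different blocks, giving {q1} and {q2}.
Stable partition: {q3} | {q1} | {q2} — 3 equivalence classes.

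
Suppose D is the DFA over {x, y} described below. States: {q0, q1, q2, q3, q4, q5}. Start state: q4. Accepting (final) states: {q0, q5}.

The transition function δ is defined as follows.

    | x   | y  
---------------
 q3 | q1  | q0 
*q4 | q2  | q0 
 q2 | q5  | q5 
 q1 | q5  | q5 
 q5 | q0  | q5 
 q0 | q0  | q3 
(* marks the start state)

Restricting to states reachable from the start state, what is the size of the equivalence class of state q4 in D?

P0 = {q0,q5} | {q1,q2,q3,q4}.
Split {q0,q5} by δ(·,y) → {q0} and {q5}.
Split {q1,q2,q3,q4} by δ(·,x) → {q1,q2} and {q3,q4}.
No further refinement is possible. Final partition (4 blocks): {q0} | {q1,q2} | {q5} | {q3,q4}.
The equivalence class containing q4 is {q3,q4}, of size 2.

2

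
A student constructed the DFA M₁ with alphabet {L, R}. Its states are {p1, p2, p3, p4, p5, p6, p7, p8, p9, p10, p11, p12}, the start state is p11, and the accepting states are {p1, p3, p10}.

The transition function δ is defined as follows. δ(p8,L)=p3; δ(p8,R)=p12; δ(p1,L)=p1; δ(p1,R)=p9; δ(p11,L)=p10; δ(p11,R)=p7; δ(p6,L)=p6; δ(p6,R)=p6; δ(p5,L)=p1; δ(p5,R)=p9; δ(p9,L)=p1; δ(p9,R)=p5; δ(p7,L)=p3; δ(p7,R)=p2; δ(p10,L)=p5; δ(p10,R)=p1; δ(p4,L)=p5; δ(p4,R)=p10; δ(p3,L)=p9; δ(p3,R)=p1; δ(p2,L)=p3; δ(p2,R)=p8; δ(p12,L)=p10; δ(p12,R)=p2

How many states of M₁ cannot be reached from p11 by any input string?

2

Starting at p11 and following transitions, the reachable set is {p1, p2, p3, p5, p7, p8, p9, p10, p11, p12}. That leaves p4, p6 unreachable — 2 in total.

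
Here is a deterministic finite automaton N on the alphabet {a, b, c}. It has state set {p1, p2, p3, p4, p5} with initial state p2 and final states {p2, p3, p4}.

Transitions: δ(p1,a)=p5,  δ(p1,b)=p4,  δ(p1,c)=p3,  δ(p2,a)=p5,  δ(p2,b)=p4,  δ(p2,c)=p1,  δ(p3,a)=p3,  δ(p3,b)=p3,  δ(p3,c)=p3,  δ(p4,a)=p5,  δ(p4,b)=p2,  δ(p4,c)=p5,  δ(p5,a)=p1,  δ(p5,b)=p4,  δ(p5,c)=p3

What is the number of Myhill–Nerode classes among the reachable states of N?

Initial partition by acceptance: {p2,p3,p4} | {p1,p5}.
Refine {p2,p3,p4} on symbol a: members go to different blocks, giving {p2,p4} and {p3}.
No further refinement is possible. Final partition (3 blocks): {p2,p4} | {p1,p5} | {p3}.

3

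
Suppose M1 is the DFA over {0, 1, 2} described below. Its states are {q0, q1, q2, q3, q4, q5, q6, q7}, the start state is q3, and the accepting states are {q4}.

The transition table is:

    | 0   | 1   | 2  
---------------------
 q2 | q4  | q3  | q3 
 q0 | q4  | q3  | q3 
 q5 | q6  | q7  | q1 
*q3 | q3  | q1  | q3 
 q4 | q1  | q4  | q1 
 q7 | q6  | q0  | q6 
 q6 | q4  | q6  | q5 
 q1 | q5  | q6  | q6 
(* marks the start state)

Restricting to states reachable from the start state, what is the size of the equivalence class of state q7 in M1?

First remove the unreachable states {q2}; 7 states remain.
Initial partition by acceptance: {q4} | {q0,q1,q3,q5,q6,q7}.
On input 0, block {q0,q1,q3,q5,q6,q7} splits into {q1,q3,q5,q7} and {q0,q6}.
Refine {q1,q3,q5,q7} on symbol 0: members go to different blocks, giving {q1,q3} and {q5,q7}.
Refine {q1,q3} on symbol 0: members go to different blocks, giving {q1} and {q3}.
Split {q0,q6} by δ(·,1) → {q0} and {q6}.
Refine {q5,q7} on symbol 1: members go to different blocks, giving {q5} and {q7}.
The partition is now stable with 7 blocks: {q4} | {q1} | {q0} | {q5} | {q3} | {q6} | {q7}.
State q7 belongs to the block {q7}, which has 1 states.

1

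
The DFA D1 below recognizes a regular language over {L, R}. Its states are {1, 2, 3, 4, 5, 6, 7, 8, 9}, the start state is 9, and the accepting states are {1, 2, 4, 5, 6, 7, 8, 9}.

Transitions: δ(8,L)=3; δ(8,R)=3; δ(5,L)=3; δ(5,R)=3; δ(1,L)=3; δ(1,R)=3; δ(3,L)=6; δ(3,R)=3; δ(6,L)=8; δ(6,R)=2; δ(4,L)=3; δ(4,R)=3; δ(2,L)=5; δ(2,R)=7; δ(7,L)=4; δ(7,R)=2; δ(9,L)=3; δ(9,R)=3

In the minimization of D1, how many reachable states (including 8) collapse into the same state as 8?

4

Reachable states from the start: {2,3,4,5,6,7,8,9}. Unreachable: {1} — drop them.
Start with accepting vs non-accepting: {2,4,5,6,7,8,9} | {3}.
Refine {2,4,5,6,7,8,9} on symbol L: members go to different blocks, giving {4,5,8,9} and {2,6,7}.
No further refinement is possible. Final partition (3 blocks): {4,5,8,9} | {3} | {2,6,7}.
State 8 belongs to the block {4,5,8,9}, which has 4 states.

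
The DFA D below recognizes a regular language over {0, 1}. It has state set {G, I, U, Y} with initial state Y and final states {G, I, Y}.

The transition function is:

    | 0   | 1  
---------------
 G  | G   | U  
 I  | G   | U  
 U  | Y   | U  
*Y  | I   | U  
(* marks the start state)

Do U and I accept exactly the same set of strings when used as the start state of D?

Start with accepting vs non-accepting: {G,I,Y} | {U}.
Stable partition: {G,I,Y} | {U} — 2 equivalence classes.
U and I end up in different blocks, so they are distinguishable. For instance, the string 'ε' is accepted from only I.

No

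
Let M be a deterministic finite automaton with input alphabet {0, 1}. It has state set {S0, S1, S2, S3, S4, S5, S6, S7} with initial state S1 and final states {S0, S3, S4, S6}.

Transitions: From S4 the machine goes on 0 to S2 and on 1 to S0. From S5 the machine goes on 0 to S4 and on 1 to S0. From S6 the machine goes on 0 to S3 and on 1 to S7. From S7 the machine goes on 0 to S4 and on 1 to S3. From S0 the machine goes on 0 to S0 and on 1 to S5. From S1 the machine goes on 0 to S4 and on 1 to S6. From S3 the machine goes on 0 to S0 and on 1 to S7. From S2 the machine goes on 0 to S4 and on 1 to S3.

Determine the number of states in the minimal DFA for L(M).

Every state is reachable, so we keep all 8.
Initial partition by acceptance: {S0,S3,S4,S6} | {S1,S2,S5,S7}.
On input 0, block {S0,S3,S4,S6} splits into {S0,S3,S6} and {S4}.
No further refinement is possible. Final partition (3 blocks): {S0,S3,S6} | {S1,S2,S5,S7} | {S4}.

3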